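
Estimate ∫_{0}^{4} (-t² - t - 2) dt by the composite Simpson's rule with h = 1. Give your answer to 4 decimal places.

h = (4 − 0)/4 = 1.
Nodes t₀,…,t₄ = 0, 1, 2, 3, 4.
f(t) = -t² - t - 2: f₀=-2, f₁=-4, f₂=-8, f₃=-14, f₄=-22.
(h/3)·[f₀ + 4f₁ + 2f₂ + 4f₃ + f₄] = 0.333333·(-112) = -37.3333.

-37.3333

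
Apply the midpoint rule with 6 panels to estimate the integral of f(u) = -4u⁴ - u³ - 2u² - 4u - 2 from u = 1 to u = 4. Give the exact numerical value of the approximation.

-949.078125

h = (4 − 1)/6 = 0.5.
Midpoints m₁,…,m₆ = 1.25, 1.75, 2.25, 2.75, 3.25, 3.75.
f(m₁)=-21.84375, f(m₂)=-58, f(m₃)=-135.03125, f(m₄)=-277.6875, f(m₅)=-516.71875, f(m₆)=-888.875.
h·[f(m₁) + f(m₂) + f(m₃) + f(m₄) + f(m₅) + f(m₆)] = 0.5·(-1898.15625) = -949.078125.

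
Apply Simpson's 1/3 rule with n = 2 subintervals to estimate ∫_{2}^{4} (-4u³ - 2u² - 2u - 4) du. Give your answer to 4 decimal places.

-297.3333

h = (4 − 2)/2 = 1.
Nodes u₀,…,u₂ = 2, 3, 4.
f(u) = -4u³ - 2u² - 2u - 4: f₀=-48, f₁=-136, f₂=-300.
(h/3)·[f₀ + 4f₁ + f₂] = 0.333333·(-892) = -297.3333.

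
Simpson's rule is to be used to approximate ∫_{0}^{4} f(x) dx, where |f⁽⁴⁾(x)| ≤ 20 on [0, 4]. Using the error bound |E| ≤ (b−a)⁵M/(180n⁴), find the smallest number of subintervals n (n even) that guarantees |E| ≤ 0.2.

Need 20480/(180n⁴) ≤ 0.2.
n⁴ ≥ 20480/(180·0.2) = 568.889 ⇒ n ≥ 4.8838, so the smallest even n is 6. (n must be even for Simpson's rule.)

6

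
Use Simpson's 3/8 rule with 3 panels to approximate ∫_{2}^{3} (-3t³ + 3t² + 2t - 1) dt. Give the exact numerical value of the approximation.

-25.75

h = (3 − 2)/3 = 0.333333.
Nodes t₀,…,t₃ = 2, 2.333333, 2.666667, 3.
f(t) = -3t³ + 3t² + 2t - 1: f₀=-9, f₁=-18.111111, f₂=-31.222222, f₃=-49.
(3h/8)·[f₀ + 3f₁ + 3f₂ + f₃] = 0.125·(-206) = -25.75.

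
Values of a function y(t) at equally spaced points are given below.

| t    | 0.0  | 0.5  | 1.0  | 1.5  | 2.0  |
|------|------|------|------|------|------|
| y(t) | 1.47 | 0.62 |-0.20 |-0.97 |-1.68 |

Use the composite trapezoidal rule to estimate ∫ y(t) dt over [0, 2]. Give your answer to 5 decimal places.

h = 0.5, n = 4.
(h/2)·[y₀ + 2y₁ + 2y₂ + 2y₃ + y₄] = 0.25·(-1.31) = -0.32750.

-0.32750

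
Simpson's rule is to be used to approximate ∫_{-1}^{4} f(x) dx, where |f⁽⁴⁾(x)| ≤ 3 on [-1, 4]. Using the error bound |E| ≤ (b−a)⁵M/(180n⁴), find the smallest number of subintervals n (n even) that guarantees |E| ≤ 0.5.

4

Need 9375/(180n⁴) ≤ 0.5.
n⁴ ≥ 9375/(180·0.5) = 104.167 ⇒ n ≥ 3.1947, so the smallest even n is 4. (n must be even for Simpson's rule.)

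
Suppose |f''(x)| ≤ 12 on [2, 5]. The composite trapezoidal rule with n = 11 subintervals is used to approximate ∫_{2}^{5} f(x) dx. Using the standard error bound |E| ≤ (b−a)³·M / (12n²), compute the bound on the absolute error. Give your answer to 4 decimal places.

|E| ≤ (3)³·12 / (12·11²) = 324/1452 = 0.2231.

0.2231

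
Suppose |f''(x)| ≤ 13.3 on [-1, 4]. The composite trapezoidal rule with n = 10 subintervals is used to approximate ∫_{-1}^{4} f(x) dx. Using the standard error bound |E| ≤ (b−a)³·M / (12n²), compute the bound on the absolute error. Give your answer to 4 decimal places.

1.3854

|E| ≤ (5)³·13.3 / (12·10²) = 1662.5/1200 = 1.3854.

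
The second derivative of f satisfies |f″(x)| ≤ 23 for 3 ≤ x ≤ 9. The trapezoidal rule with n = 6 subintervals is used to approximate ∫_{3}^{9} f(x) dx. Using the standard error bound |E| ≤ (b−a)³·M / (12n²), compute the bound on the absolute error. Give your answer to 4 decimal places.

11.5000

|E| ≤ (6)³·23 / (12·6²) = 4968/432 = 11.5000.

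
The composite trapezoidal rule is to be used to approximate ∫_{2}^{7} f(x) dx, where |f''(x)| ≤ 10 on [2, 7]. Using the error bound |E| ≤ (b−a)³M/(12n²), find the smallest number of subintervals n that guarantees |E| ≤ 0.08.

37

Need 1250/(12n²) ≤ 0.08.
n² ≥ 1250/(12·0.08) = 1302.08 ⇒ n ≥ 36.0844, so the smallest n is 37.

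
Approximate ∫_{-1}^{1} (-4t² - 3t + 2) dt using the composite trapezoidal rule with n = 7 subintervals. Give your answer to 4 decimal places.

1.2245

h = (1 − (-1))/7 = 0.285714.
Nodes t₀,…,t₇ = -1, -0.714286, -0.428571, -0.142857, 0.142857, 0.428571, 0.714286, 1.
f(t) = -4t² - 3t + 2: f₀=1, f₁=2.102041, f₂=2.551020, f₃=2.346939, f₄=1.489796, f₅=-0.020408, f₆=-2.183673, f₇=-5.
(h/2)·[f₀ + 2f₁ + 2f₂ + 2f₃ + 2f₄ + 2f₅ + 2f₆ + f₇] = 0.142857·(8.571429) = 1.2245.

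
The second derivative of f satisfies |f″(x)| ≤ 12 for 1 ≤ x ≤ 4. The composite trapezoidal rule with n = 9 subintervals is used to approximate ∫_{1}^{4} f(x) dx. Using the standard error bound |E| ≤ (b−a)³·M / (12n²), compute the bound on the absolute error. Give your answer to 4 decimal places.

0.3333

|E| ≤ (3)³·12 / (12·9²) = 324/972 = 0.3333.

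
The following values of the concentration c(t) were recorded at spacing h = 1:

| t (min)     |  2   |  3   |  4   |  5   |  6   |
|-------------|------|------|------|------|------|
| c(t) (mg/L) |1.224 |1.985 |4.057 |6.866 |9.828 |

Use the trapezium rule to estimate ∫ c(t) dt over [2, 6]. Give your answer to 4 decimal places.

h = 1, n = 4.
(h/2)·[y₀ + 2y₁ + 2y₂ + 2y₃ + y₄] = 0.5·(36.868) = 18.4340.

18.4340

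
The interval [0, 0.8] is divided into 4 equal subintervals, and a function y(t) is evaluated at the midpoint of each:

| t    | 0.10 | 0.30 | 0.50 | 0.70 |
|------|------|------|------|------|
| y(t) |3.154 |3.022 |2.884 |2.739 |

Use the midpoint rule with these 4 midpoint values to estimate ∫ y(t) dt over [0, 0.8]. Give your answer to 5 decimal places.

2.35980

h = 0.2, n = 4.
h·[y(m₁) + y(m₂) + y(m₃) + y(m₄)] = 0.2·(11.799) = 2.35980.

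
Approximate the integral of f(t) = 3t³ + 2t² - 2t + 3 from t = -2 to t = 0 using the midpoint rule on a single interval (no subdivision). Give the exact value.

8

M = (b−a)·f(-1) = 2·(4) = 8.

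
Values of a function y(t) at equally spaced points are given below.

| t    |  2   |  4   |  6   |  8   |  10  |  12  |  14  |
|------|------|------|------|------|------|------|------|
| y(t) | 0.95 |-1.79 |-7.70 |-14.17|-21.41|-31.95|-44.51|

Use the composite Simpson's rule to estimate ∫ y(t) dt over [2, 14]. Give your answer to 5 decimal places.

h = 2, n = 6.
(h/3)·[y₀ + 4y₁ + 2y₂ + 4y₃ + 2y₄ + 4y₅ + y₆] = 0.666667·(-293.42) = -195.61333.

-195.61333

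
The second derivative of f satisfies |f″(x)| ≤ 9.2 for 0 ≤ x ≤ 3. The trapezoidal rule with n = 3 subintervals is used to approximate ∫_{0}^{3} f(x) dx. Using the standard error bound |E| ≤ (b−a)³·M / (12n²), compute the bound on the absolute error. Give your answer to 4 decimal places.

2.3000

|E| ≤ (3)³·9.2 / (12·3²) = 248.4/108 = 2.3000.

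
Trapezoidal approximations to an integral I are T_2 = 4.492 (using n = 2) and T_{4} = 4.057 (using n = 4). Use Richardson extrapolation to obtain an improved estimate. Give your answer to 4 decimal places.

R = (4·T_{4} − T_2) / 3 = (4·4.057 − 4.492)/3 = (11.736)/3 = 3.9120.

3.9120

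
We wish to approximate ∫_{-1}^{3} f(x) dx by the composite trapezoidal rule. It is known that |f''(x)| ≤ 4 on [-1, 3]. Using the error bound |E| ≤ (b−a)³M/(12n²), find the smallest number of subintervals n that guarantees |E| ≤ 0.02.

33

Need 256/(12n²) ≤ 0.02.
n² ≥ 256/(12·0.02) = 1066.67 ⇒ n ≥ 32.6599, so the smallest n is 33.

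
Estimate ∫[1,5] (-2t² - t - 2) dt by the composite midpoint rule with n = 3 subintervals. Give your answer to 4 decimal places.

h = (5 − 1)/3 = 1.333333.
Midpoints m₁,…,m₃ = 1.666667, 3, 4.333333.
f(m₁)=-9.222222, f(m₂)=-23, f(m₃)=-43.888889.
h·[f(m₁) + f(m₂) + f(m₃)] = 1.333333·(-76.111111) = -101.4815.

-101.4815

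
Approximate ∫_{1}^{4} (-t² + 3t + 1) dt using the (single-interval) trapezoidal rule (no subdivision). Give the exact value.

0

T = (b−a)/2 · [f(1) + f(4)] = 1.5·[3 + (-3)] = 0.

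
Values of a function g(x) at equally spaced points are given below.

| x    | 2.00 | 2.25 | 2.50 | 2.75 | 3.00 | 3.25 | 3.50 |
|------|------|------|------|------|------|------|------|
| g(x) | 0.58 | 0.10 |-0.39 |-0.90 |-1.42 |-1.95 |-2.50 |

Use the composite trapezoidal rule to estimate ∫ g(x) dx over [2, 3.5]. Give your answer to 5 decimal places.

-1.38000

h = 0.25, n = 6.
(h/2)·[y₀ + 2y₁ + 2y₂ + 2y₃ + 2y₄ + 2y₅ + y₆] = 0.125·(-11.04) = -1.38000.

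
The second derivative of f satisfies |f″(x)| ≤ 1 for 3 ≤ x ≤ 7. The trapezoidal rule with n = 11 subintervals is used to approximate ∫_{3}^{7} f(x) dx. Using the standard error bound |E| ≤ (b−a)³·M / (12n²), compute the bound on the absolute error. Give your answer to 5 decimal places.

|E| ≤ (4)³·1 / (12·11²) = 64/1452 = 0.04408.

0.04408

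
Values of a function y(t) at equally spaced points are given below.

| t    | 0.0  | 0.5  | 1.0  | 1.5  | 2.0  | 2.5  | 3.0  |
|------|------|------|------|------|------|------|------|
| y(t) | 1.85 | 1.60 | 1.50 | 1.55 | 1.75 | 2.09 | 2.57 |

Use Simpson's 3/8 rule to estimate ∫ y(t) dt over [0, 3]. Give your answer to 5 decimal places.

h = 0.5, n = 6.
(3h/8)·[y₀ + 3y₁ + 3y₂ + 2y₃ + 3y₄ + 3y₅ + y₆] = 0.1875·(28.34) = 5.31375.

5.31375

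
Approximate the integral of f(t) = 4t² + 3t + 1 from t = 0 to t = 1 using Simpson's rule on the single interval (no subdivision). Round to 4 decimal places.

S = (b−a)/6 · [f(0) + 4f(0.5) + f(1)] = 0.166667·[1 + 4·3.5 + 8] = 3.8333.

3.8333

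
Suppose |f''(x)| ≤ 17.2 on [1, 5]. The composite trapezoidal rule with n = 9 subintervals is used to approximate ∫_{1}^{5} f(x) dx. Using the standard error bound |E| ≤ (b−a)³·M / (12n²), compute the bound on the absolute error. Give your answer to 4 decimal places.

1.1325

|E| ≤ (4)³·17.2 / (12·9²) = 1100.8/972 = 1.1325.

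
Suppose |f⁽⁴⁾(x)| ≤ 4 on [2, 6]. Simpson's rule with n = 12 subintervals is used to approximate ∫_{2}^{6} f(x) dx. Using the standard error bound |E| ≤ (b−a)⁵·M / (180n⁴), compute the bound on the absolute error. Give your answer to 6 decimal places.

0.001097

|E| ≤ (4)⁵·4 / (180·12⁴) = 4096/3732480 = 0.001097.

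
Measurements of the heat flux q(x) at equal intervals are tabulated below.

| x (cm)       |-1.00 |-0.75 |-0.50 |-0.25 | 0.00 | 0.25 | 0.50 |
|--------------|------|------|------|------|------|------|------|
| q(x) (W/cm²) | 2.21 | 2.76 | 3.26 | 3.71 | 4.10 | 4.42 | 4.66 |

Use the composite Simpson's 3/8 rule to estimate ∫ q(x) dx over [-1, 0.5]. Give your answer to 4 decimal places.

h = 0.25, n = 6.
(3h/8)·[y₀ + 3y₁ + 3y₂ + 2y₃ + 3y₄ + 3y₅ + y₆] = 0.09375·(57.91) = 5.4291.

5.4291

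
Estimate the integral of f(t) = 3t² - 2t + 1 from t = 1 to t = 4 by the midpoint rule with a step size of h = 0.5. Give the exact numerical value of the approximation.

50.8125

h = (4 − 1)/6 = 0.5.
Midpoints m₁,…,m₆ = 1.25, 1.75, 2.25, 2.75, 3.25, 3.75.
f(m₁)=3.1875, f(m₂)=6.6875, f(m₃)=11.6875, f(m₄)=18.1875, f(m₅)=26.1875, f(m₆)=35.6875.
h·[f(m₁) + f(m₂) + f(m₃) + f(m₄) + f(m₅) + f(m₆)] = 0.5·(101.625) = 50.8125.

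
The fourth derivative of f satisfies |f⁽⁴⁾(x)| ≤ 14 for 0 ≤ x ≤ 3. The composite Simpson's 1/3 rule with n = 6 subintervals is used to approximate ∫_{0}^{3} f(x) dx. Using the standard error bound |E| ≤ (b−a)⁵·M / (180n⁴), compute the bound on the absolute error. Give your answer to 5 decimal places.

0.01458

|E| ≤ (3)⁵·14 / (180·6⁴) = 3402/233280 = 0.01458.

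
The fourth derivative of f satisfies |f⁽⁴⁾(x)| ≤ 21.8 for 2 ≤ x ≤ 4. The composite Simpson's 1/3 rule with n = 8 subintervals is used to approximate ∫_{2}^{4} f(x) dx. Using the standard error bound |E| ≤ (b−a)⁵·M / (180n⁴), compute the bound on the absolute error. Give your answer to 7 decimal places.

|E| ≤ (2)⁵·21.8 / (180·8⁴) = 697.6/737280 = 0.0009462.

0.0009462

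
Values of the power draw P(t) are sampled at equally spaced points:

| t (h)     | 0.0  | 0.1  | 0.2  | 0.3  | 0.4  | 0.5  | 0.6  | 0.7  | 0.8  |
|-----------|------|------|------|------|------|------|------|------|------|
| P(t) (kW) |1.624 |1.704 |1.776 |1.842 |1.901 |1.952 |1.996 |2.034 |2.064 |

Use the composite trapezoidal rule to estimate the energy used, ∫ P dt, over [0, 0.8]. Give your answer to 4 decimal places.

h = 0.1, n = 8.
(h/2)·[y₀ + 2y₁ + 2y₂ + 2y₃ + 2y₄ + 2y₅ + 2y₆ + 2y₇ + y₈] = 0.05·(30.098) = 1.5049.

1.5049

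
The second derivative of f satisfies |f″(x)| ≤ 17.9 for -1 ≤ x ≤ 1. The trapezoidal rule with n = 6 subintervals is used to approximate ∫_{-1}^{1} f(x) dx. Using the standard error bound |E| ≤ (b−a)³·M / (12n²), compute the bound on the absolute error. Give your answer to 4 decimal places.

|E| ≤ (2)³·17.9 / (12·6²) = 143.2/432 = 0.3315.

0.3315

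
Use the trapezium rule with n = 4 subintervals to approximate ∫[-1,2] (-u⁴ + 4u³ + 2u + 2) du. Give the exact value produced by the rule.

h = (2 − (-1))/4 = 0.75.
Nodes u₀,…,u₄ = -1, -0.25, 0.5, 1.25, 2.
f(u) = -u⁴ + 4u³ + 2u + 2: f₀=-5, f₁=1.43359375, f₂=3.4375, f₃=9.87109375, f₄=22.
(h/2)·[f₀ + 2f₁ + 2f₂ + 2f₃ + f₄] = 0.375·(46.484375) = 17.431640625.

17.431640625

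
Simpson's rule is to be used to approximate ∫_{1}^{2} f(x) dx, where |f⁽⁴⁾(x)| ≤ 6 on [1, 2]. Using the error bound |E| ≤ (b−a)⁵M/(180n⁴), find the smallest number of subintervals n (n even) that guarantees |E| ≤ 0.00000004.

32

Need 6/(180n⁴) ≤ 0.00000004.
n⁴ ≥ 6/(180·0.00000004) = 833333 ⇒ n ≥ 30.2138, so the smallest even n is 32. (n must be even for Simpson's rule.)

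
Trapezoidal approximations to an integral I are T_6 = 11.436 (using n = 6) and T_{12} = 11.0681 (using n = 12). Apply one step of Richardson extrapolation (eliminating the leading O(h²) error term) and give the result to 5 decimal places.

R = (4·T_{12} − T_6) / 3 = (4·11.0681 − 11.436)/3 = (32.8364)/3 = 10.94547.

10.94547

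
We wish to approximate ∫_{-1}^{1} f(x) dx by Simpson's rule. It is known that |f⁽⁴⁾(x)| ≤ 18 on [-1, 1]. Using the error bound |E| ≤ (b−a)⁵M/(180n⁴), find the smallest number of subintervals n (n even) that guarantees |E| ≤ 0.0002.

12

Need 576/(180n⁴) ≤ 0.0002.
n⁴ ≥ 576/(180·0.0002) = 16000 ⇒ n ≥ 11.2468, so the smallest even n is 12. (n must be even for Simpson's rule.)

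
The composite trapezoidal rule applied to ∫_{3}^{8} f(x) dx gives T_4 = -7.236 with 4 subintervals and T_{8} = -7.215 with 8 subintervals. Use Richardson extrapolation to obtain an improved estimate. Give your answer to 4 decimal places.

-7.2080

R = (4·T_{8} − T_4) / 3 = (4·(-7.215) − (-7.236))/3 = (-21.624)/3 = -7.2080.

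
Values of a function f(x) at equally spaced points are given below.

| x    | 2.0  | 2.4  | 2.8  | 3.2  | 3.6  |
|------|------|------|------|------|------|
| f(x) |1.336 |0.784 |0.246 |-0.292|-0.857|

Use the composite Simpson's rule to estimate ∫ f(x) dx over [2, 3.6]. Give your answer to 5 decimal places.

h = 0.4, n = 4.
(h/3)·[y₀ + 4y₁ + 2y₂ + 4y₃ + y₄] = 0.133333·(2.939) = 0.39187.

0.39187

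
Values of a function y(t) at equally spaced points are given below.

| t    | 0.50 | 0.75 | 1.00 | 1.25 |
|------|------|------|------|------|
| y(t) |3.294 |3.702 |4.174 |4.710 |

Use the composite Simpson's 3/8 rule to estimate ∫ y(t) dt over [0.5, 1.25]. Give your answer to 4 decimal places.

h = 0.25, n = 3.
(3h/8)·[y₀ + 3y₁ + 3y₂ + y₃] = 0.09375·(31.632) = 2.9655.

2.9655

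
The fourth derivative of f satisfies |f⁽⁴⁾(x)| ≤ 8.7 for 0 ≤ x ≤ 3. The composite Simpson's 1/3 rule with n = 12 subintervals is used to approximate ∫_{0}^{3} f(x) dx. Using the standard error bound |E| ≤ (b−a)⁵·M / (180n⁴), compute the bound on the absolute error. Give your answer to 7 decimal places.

0.0005664

|E| ≤ (3)⁵·8.7 / (180·12⁴) = 2114.1/3732480 = 0.0005664.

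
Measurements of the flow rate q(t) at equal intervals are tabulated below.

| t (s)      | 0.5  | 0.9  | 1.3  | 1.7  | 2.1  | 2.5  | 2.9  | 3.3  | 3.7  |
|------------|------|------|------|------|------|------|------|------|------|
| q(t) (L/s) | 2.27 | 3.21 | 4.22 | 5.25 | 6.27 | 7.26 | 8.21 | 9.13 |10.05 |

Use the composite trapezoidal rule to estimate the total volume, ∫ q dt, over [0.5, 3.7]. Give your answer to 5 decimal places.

19.88400

h = 0.4, n = 8.
(h/2)·[y₀ + 2y₁ + 2y₂ + 2y₃ + 2y₄ + 2y₅ + 2y₆ + 2y₇ + y₈] = 0.2·(99.42) = 19.88400.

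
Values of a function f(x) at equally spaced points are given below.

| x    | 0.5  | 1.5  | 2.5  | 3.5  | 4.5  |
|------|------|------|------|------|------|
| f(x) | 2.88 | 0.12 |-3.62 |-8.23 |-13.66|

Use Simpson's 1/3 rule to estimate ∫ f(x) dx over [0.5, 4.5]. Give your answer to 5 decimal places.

h = 1, n = 4.
(h/3)·[y₀ + 4y₁ + 2y₂ + 4y₃ + y₄] = 0.333333·(-50.46) = -16.82000.

-16.82000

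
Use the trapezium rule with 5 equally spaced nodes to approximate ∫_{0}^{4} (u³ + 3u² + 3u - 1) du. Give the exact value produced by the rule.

154

h = (4 − 0)/4 = 1.
Nodes u₀,…,u₄ = 0, 1, 2, 3, 4.
f(u) = u³ + 3u² + 3u - 1: f₀=-1, f₁=6, f₂=25, f₃=62, f₄=123.
(h/2)·[f₀ + 2f₁ + 2f₂ + 2f₃ + f₄] = 0.5·(308) = 154.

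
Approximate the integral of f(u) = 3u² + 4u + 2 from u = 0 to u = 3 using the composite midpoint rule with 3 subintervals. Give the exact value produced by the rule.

h = (3 − 0)/3 = 1.
Midpoints m₁,…,m₃ = 0.5, 1.5, 2.5.
f(m₁)=4.75, f(m₂)=14.75, f(m₃)=30.75.
h·[f(m₁) + f(m₂) + f(m₃)] = 1·(50.25) = 50.25.

50.25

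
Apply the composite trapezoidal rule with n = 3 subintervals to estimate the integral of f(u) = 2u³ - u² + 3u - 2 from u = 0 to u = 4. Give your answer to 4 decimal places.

135.7037

h = (4 − 0)/3 = 1.333333.
Nodes u₀,…,u₃ = 0, 1.333333, 2.666667, 4.
f(u) = 2u³ - u² + 3u - 2: f₀=-2, f₁=4.962963, f₂=36.814815, f₃=122.
(h/2)·[f₀ + 2f₁ + 2f₂ + f₃] = 0.666667·(203.555556) = 135.7037.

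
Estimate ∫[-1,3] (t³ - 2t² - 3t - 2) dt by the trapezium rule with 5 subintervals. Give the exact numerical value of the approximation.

h = (3 − (-1))/5 = 0.8.
Nodes t₀,…,t₅ = -1, -0.2, 0.6, 1.4, 2.2, 3.
f(t) = t³ - 2t² - 3t - 2: f₀=-2, f₁=-1.488, f₂=-4.304, f₃=-7.376, f₄=-7.632, f₅=-2.
(h/2)·[f₀ + 2f₁ + 2f₂ + 2f₃ + 2f₄ + f₅] = 0.4·(-45.6) = -18.24.

-18.24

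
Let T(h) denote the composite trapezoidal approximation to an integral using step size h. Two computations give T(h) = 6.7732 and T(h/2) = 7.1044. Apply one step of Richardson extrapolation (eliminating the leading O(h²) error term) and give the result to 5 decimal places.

7.21480

R = (4·T(h/2) − T(h)) / 3 = (4·7.1044 − 6.7732)/3 = (21.6444)/3 = 7.21480.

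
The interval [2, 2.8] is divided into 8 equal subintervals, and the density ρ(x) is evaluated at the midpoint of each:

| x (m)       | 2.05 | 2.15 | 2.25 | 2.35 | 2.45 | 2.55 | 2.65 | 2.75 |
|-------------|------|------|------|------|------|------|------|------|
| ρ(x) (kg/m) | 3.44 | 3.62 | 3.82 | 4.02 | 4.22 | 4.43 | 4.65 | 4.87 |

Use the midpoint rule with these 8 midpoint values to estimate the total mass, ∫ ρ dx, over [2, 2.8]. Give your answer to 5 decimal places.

3.30700

h = 0.1, n = 8.
h·[y(m₁) + y(m₂) + y(m₃) + y(m₄) + y(m₅) + y(m₆) + y(m₇) + y(m₈)] = 0.1·(33.07) = 3.30700.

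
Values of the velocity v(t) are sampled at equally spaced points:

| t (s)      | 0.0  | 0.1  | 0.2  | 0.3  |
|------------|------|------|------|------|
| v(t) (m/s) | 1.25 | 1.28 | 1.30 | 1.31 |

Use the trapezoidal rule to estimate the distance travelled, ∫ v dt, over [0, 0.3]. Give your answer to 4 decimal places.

0.3860

h = 0.1, n = 3.
(h/2)·[y₀ + 2y₁ + 2y₂ + y₃] = 0.05·(7.72) = 0.3860.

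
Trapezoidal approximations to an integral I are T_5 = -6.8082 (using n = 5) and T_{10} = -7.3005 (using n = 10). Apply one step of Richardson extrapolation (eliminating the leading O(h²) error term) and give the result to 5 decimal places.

R = (4·T_{10} − T_5) / 3 = (4·(-7.3005) − (-6.8082))/3 = (-22.3938)/3 = -7.46460.

-7.46460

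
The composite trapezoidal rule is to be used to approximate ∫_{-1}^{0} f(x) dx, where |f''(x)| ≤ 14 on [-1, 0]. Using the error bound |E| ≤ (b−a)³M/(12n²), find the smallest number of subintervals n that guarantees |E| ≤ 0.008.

Need 14/(12n²) ≤ 0.008.
n² ≥ 14/(12·0.008) = 145.833 ⇒ n ≥ 12.0761, so the smallest n is 13.

13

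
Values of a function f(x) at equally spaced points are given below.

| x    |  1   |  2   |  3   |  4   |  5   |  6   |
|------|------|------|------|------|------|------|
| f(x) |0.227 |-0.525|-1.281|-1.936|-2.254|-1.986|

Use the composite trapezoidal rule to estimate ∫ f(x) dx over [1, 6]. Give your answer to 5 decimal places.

-6.87550

h = 1, n = 5.
(h/2)·[y₀ + 2y₁ + 2y₂ + 2y₃ + 2y₄ + y₅] = 0.5·(-13.751) = -6.87550.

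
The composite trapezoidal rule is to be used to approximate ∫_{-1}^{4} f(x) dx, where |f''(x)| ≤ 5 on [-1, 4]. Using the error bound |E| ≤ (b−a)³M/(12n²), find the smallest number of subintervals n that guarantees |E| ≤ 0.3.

Need 625/(12n²) ≤ 0.3.
n² ≥ 625/(12·0.3) = 173.611 ⇒ n ≥ 13.1762, so the smallest n is 14.

14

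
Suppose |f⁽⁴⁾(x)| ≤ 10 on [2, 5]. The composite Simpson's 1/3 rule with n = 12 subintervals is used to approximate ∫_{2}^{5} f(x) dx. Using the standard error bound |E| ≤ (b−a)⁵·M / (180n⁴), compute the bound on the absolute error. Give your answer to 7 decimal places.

0.0006510

|E| ≤ (3)⁵·10 / (180·12⁴) = 2430/3732480 = 0.0006510.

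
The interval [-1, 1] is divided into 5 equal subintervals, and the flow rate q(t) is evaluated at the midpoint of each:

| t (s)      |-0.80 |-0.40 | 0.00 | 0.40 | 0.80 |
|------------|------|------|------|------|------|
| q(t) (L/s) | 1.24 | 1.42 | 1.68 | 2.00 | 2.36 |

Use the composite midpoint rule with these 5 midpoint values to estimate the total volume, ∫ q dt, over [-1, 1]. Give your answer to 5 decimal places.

h = 0.4, n = 5.
h·[y(m₁) + y(m₂) + y(m₃) + y(m₄) + y(m₅)] = 0.4·(8.70) = 3.48000.

3.48000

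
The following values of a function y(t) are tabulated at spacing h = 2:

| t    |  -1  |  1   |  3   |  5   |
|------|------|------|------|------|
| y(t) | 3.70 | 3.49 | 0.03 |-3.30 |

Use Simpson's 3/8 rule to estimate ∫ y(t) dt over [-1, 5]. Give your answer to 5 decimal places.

h = 2, n = 3.
(3h/8)·[y₀ + 3y₁ + 3y₂ + y₃] = 0.75·(10.96) = 8.22000.

8.22000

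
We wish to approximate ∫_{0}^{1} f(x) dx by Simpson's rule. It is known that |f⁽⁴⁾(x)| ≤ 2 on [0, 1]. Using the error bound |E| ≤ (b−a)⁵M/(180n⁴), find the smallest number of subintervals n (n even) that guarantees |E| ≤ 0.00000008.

20

Need 2/(180n⁴) ≤ 0.00000008.
n⁴ ≥ 2/(180·0.00000008) = 138889 ⇒ n ≥ 19.3049, so the smallest even n is 20. (n must be even for Simpson's rule.)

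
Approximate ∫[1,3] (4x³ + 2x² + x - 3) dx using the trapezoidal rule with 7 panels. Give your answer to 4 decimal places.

h = (3 − 1)/7 = 0.285714.
Nodes x₀,…,x₇ = 1, 1.285714, 1.571429, 1.857143, 2.142857, 2.428571, 2.714286, 3.
f(x) = 4x³ + 2x² + x - 3: f₀=4, f₁=10.093294, f₂=19.032070, f₃=31.376093, f₄=47.685131, f₅=68.518950, f₆=94.437318, f₇=126.
(h/2)·[f₀ + 2f₁ + 2f₂ + 2f₃ + 2f₄ + 2f₅ + 2f₆ + f₇] = 0.142857·(672.285714) = 96.0408.

96.0408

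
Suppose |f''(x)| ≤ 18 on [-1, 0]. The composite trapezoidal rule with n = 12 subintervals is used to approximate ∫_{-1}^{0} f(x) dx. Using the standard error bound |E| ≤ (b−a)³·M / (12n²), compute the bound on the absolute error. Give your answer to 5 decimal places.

0.01042

|E| ≤ (1)³·18 / (12·12²) = 18/1728 = 0.01042.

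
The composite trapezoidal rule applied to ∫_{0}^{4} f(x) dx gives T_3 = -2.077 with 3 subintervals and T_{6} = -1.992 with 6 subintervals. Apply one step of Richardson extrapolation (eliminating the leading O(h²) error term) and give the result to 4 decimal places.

-1.9637

R = (4·T_{6} − T_3) / 3 = (4·(-1.992) − (-2.077))/3 = (-5.891)/3 = -1.9637.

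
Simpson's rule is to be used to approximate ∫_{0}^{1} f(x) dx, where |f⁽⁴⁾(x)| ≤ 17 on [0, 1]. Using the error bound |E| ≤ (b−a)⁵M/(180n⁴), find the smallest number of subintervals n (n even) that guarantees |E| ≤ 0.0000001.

32

Need 17/(180n⁴) ≤ 0.0000001.
n⁴ ≥ 17/(180·0.0000001) = 944444 ⇒ n ≥ 31.1741, so the smallest even n is 32. (n must be even for Simpson's rule.)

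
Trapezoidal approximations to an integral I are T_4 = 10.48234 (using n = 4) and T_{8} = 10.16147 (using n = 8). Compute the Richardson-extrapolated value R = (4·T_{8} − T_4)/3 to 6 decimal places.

R = (4·T_{8} − T_4) / 3 = (4·10.16147 − 10.48234)/3 = (30.16354)/3 = 10.054513.

10.054513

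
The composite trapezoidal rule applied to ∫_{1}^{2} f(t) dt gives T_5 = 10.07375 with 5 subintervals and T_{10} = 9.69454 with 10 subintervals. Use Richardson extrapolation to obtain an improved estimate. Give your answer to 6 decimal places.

R = (4·T_{10} − T_5) / 3 = (4·9.69454 − 10.07375)/3 = (28.70441)/3 = 9.568137.

9.568137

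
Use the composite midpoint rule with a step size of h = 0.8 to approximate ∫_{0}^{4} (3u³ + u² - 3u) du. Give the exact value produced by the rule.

185.28

h = (4 − 0)/5 = 0.8.
Midpoints m₁,…,m₅ = 0.4, 1.2, 2, 2.8, 3.6.
f(m₁)=-0.848, f(m₂)=3.024, f(m₃)=22, f(m₄)=65.296, f(m₅)=142.128.
h·[f(m₁) + f(m₂) + f(m₃) + f(m₄) + f(m₅)] = 0.8·(231.6) = 185.28.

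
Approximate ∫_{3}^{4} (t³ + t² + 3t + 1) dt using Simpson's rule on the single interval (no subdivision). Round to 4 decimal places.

67.5833

S = (b−a)/6 · [f(3) + 4f(3.5) + f(4)] = 0.166667·[46 + 4·66.625 + 93] = 67.5833.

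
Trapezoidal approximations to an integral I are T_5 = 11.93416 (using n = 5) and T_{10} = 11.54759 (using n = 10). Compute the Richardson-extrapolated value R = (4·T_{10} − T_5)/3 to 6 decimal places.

11.418733

R = (4·T_{10} − T_5) / 3 = (4·11.54759 − 11.93416)/3 = (34.25620)/3 = 11.418733.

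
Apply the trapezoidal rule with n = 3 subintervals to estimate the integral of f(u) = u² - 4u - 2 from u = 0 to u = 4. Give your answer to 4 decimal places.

h = (4 − 0)/3 = 1.333333.
Nodes u₀,…,u₃ = 0, 1.333333, 2.666667, 4.
f(u) = u² - 4u - 2: f₀=-2, f₁=-5.555556, f₂=-5.555556, f₃=-2.
(h/2)·[f₀ + 2f₁ + 2f₂ + f₃] = 0.666667·(-26.222222) = -17.4815.

-17.4815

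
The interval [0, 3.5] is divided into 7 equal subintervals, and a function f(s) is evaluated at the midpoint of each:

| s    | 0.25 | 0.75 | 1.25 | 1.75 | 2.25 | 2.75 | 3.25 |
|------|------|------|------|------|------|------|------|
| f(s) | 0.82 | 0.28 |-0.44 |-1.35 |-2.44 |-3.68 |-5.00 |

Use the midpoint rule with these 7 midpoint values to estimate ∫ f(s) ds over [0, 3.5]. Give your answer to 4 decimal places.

-5.9050

h = 0.5, n = 7.
h·[y(m₁) + y(m₂) + y(m₃) + y(m₄) + y(m₅) + y(m₆) + y(m₇)] = 0.5·(-11.81) = -5.9050.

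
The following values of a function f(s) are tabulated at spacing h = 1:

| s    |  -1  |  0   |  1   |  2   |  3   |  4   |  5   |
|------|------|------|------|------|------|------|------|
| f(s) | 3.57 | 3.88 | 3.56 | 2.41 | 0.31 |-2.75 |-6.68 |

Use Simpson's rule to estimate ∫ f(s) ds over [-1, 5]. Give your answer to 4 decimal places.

h = 1, n = 6.
(h/3)·[y₀ + 4y₁ + 2y₂ + 4y₃ + 2y₄ + 4y₅ + y₆] = 0.333333·(18.79) = 6.2633.

6.2633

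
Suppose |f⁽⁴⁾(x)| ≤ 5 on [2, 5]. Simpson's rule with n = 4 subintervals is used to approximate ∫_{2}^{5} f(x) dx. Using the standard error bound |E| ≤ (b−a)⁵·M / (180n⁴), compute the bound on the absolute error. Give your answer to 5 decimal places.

0.02637

|E| ≤ (3)⁵·5 / (180·4⁴) = 1215/46080 = 0.02637.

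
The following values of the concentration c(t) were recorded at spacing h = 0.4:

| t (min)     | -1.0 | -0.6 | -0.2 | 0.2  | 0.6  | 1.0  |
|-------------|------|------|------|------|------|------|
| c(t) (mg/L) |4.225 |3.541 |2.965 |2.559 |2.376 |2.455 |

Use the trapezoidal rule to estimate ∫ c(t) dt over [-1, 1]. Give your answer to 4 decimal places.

h = 0.4, n = 5.
(h/2)·[y₀ + 2y₁ + 2y₂ + 2y₃ + 2y₄ + y₅] = 0.2·(29.562) = 5.9124.

5.9124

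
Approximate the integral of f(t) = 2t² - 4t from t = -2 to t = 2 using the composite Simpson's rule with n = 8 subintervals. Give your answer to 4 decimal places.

h = (2 − (-2))/8 = 0.5.
Nodes t₀,…,t₈ = -2, -1.5, -1, -0.5, 0, 0.5, 1, 1.5, 2.
f(t) = 2t² - 4t: f₀=16, f₁=10.5, f₂=6, f₃=2.5, f₄=0, f₅=-1.5, f₆=-2, f₇=-1.5, f₈=0.
(h/3)·[f₀ + 4f₁ + 2f₂ + 4f₃ + 2f₄ + 4f₅ + 2f₆ + 4f₇ + f₈] = 0.166667·(64) = 10.6667.

10.6667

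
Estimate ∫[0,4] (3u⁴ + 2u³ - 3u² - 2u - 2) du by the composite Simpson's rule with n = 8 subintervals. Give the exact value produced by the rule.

h = (4 − 0)/8 = 0.5.
Nodes u₀,…,u₈ = 0, 0.5, 1, 1.5, 2, 2.5, 3, 3.5, 4.
f(u) = 3u⁴ + 2u³ - 3u² - 2u - 2: f₀=-2, f₁=-3.3125, f₂=-2, f₃=10.1875, f₄=46, f₅=122.6875, f₆=262, f₇=490.1875, f₈=838.
(h/3)·[f₀ + 4f₁ + 2f₂ + 4f₃ + 2f₄ + 4f₅ + 2f₆ + 4f₇ + f₈] = 0.166667·(3927) = 654.5.

654.5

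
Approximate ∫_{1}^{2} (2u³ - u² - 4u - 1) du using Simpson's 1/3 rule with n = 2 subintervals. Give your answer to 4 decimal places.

h = (2 − 1)/2 = 0.5.
Nodes u₀,…,u₂ = 1, 1.5, 2.
f(u) = 2u³ - u² - 4u - 1: f₀=-4, f₁=-2.5, f₂=3.
(h/3)·[f₀ + 4f₁ + f₂] = 0.166667·(-11) = -1.8333.

-1.8333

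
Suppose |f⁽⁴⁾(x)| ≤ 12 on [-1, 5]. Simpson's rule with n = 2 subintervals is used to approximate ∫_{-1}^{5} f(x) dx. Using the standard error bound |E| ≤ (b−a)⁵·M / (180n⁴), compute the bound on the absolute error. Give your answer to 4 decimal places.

32.4000

|E| ≤ (6)⁵·12 / (180·2⁴) = 93312/2880 = 32.4000.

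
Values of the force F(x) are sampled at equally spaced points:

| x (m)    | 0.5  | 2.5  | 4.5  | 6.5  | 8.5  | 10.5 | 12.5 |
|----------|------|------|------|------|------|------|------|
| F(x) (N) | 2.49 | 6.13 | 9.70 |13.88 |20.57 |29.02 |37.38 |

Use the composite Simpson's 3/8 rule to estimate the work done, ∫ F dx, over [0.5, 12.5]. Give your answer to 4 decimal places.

h = 2, n = 6.
(3h/8)·[y₀ + 3y₁ + 3y₂ + 2y₃ + 3y₄ + 3y₅ + y₆] = 0.75·(263.89) = 197.9175.

197.9175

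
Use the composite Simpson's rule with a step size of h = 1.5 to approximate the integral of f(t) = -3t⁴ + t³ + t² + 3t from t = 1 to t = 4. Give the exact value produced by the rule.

h = (4 − 1)/2 = 1.5.
Nodes t₀,…,t₂ = 1, 2.5, 4.
f(t) = -3t⁴ + t³ + t² + 3t: f₀=2, f₁=-87.8125, f₂=-676.
(h/3)·[f₀ + 4f₁ + f₂] = 0.5·(-1025.25) = -512.625.

-512.625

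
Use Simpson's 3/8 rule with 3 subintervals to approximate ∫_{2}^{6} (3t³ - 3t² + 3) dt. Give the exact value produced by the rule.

764

h = (6 − 2)/3 = 1.333333.
Nodes t₀,…,t₃ = 2, 3.333333, 4.666667, 6.
f(t) = 3t³ - 3t² + 3: f₀=15, f₁=80.777778, f₂=242.555556, f₃=543.
(3h/8)·[f₀ + 3f₁ + 3f₂ + f₃] = 0.5·(1528) = 764.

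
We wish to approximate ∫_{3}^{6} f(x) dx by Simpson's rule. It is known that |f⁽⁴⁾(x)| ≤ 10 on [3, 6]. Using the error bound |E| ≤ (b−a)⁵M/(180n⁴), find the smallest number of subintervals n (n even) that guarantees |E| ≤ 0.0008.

Need 2430/(180n⁴) ≤ 0.0008.
n⁴ ≥ 2430/(180·0.0008) = 16875 ⇒ n ≥ 11.3975, so the smallest even n is 12. (n must be even for Simpson's rule.)

12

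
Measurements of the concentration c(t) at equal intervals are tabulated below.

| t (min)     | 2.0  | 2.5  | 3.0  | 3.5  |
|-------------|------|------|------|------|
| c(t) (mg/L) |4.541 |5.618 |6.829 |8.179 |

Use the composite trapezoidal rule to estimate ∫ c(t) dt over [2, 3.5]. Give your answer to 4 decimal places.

9.4035

h = 0.5, n = 3.
(h/2)·[y₀ + 2y₁ + 2y₂ + y₃] = 0.25·(37.614) = 9.4035.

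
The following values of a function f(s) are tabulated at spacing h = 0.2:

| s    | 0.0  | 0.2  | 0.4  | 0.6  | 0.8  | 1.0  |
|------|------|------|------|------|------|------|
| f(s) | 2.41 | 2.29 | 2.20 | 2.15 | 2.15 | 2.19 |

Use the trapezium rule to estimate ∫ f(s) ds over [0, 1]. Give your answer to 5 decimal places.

h = 0.2, n = 5.
(h/2)·[y₀ + 2y₁ + 2y₂ + 2y₃ + 2y₄ + y₅] = 0.1·(22.18) = 2.21800.

2.21800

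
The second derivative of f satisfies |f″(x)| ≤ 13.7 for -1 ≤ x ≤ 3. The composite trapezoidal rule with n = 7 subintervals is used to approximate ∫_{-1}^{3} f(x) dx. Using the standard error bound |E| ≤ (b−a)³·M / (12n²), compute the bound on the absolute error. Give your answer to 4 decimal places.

1.4912

|E| ≤ (4)³·13.7 / (12·7²) = 876.8/588 = 1.4912.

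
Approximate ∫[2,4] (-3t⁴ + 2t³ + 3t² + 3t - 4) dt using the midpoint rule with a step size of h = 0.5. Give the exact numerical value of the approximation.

-403.0859375

h = (4 − 2)/4 = 0.5.
Midpoints m₁,…,m₄ = 2.25, 2.75, 3.25, 3.75.
f(m₁)=-36.16796875, f(m₂)=-103.04296875, f(m₃)=-228.60546875, f(m₄)=-438.35546875.
h·[f(m₁) + f(m₂) + f(m₃) + f(m₄)] = 0.5·(-806.171875) = -403.0859375.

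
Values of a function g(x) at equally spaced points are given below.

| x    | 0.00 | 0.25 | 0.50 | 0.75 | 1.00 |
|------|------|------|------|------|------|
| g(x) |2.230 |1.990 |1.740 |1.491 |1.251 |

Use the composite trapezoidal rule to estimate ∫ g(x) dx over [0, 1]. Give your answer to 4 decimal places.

1.7404

h = 0.25, n = 4.
(h/2)·[y₀ + 2y₁ + 2y₂ + 2y₃ + y₄] = 0.125·(13.923) = 1.7404.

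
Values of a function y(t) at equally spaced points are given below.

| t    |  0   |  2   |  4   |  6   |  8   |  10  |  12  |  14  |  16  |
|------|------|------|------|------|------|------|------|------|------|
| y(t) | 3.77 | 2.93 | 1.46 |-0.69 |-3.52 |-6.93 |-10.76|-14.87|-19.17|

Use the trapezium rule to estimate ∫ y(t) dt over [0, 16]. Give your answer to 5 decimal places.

-80.16000

h = 2, n = 8.
(h/2)·[y₀ + 2y₁ + 2y₂ + 2y₃ + 2y₄ + 2y₅ + 2y₆ + 2y₇ + y₈] = 1·(-80.16) = -80.16000.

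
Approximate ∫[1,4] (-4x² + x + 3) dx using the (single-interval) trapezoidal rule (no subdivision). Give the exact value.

T = (b−a)/2 · [f(1) + f(4)] = 1.5·[0 + (-57)] = -85.5.

-85.5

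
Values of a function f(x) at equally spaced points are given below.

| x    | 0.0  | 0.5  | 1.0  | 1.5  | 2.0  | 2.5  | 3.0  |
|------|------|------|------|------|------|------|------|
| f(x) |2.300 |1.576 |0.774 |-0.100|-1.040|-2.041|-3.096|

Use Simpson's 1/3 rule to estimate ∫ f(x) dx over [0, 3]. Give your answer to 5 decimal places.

-0.59800

h = 0.5, n = 6.
(h/3)·[y₀ + 4y₁ + 2y₂ + 4y₃ + 2y₄ + 4y₅ + y₆] = 0.166667·(-3.588) = -0.59800.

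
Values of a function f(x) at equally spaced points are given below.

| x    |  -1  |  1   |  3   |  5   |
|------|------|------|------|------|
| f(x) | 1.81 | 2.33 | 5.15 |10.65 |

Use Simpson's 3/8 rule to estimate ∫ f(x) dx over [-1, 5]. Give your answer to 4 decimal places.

26.1750

h = 2, n = 3.
(3h/8)·[y₀ + 3y₁ + 3y₂ + y₃] = 0.75·(34.90) = 26.1750.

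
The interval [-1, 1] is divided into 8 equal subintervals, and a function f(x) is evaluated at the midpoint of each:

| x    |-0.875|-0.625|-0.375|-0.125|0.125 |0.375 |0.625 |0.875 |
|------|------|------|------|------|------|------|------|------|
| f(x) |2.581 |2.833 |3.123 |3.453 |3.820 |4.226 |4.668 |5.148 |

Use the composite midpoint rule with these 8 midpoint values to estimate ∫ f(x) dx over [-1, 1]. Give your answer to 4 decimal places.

7.4630

h = 0.25, n = 8.
h·[y(m₁) + y(m₂) + y(m₃) + y(m₄) + y(m₅) + y(m₆) + y(m₇) + y(m₈)] = 0.25·(29.852) = 7.4630.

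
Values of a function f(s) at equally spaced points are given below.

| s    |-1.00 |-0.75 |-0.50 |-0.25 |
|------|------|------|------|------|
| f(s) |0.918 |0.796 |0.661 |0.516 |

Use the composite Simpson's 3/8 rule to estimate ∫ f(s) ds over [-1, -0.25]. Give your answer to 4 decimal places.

0.5442

h = 0.25, n = 3.
(3h/8)·[y₀ + 3y₁ + 3y₂ + y₃] = 0.09375·(5.805) = 0.5442.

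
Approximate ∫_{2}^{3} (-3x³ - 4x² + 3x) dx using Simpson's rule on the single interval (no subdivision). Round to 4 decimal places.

S = (b−a)/6 · [f(2) + 4f(2.5) + f(3)] = 0.166667·[(-34) + 4·(-64.375) + (-108)] = -66.5833.

-66.5833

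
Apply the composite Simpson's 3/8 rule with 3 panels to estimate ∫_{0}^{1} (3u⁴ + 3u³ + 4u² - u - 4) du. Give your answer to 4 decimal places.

h = (1 − 0)/3 = 0.333333.
Nodes u₀,…,u₃ = 0, 0.333333, 0.666667, 1.
f(u) = 3u⁴ + 3u³ + 4u² - u - 4: f₀=-4, f₁=-3.740741, f₂=-1.407407, f₃=5.
(3h/8)·[f₀ + 3f₁ + 3f₂ + f₃] = 0.125·(-14.444444) = -1.8056.

-1.8056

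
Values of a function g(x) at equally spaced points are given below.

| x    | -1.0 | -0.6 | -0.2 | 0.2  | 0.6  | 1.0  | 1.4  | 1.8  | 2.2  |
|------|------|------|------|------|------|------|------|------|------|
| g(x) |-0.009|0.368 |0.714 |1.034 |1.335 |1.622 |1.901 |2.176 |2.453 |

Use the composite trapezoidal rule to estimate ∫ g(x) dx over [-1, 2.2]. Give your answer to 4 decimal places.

h = 0.4, n = 8.
(h/2)·[y₀ + 2y₁ + 2y₂ + 2y₃ + 2y₄ + 2y₅ + 2y₆ + 2y₇ + y₈] = 0.2·(20.744) = 4.1488.

4.1488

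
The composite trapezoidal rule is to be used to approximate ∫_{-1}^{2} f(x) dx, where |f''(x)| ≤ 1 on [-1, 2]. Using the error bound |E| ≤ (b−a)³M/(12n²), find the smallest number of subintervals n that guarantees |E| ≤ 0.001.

Need 27/(12n²) ≤ 0.001.
n² ≥ 27/(12·0.001) = 2250 ⇒ n ≥ 47.4342, so the smallest n is 48.

48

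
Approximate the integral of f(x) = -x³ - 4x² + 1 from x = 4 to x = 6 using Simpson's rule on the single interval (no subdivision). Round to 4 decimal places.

S = (b−a)/6 · [f(4) + 4f(5) + f(6)] = 0.333333·[(-127) + 4·(-224) + (-359)] = -460.6667.

-460.6667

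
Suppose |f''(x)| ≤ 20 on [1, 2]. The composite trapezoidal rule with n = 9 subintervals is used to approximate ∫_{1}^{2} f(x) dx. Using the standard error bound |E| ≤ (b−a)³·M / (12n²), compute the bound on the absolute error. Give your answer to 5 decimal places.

|E| ≤ (1)³·20 / (12·9²) = 20/972 = 0.02058.

0.02058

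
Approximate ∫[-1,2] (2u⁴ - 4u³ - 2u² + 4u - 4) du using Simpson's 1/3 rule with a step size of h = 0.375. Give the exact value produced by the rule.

-13.7841796875

h = (2 − (-1))/8 = 0.375.
Nodes u₀,…,u₈ = -1, -0.625, -0.25, 0.125, 0.5, 0.875, 1.25, 1.625, 2.
f(u) = 2u⁴ - 4u³ - 2u² + 4u - 4: f₀=-4, f₁=-5.99951171875, f₂=-5.0546875, f₃=-3.53857421875, f₄=-2.875, f₅=-3.53857421875, f₆=-5.0546875, f₇=-5.99951171875, f₈=-4.
(h/3)·[f₀ + 4f₁ + 2f₂ + 4f₃ + 2f₄ + 4f₅ + 2f₆ + 4f₇ + f₈] = 0.125·(-110.2734375) = -13.7841796875.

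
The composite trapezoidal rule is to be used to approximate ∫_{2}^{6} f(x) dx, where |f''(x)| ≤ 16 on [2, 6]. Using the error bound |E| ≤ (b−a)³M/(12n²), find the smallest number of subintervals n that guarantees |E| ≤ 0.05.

Need 1024/(12n²) ≤ 0.05.
n² ≥ 1024/(12·0.05) = 1706.67 ⇒ n ≥ 41.3118, so the smallest n is 42.

42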